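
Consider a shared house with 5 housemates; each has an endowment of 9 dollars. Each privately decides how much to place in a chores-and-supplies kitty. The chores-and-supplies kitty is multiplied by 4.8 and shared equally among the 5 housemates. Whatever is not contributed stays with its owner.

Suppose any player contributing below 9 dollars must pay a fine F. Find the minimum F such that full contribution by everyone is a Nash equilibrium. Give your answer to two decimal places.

Given the others contribute fully, the best deviation is to contribute 0 (any partial contribution still incurs the fine and gives up units whose private return 0.9600 is below 1).
Deviating from 9 to 0 saves 9 dollars but forfeits the deviator's share of the drop in the chores-and-supplies kitty: 4.8/5 × 9 = 8.64.
So the deviation gain is 9 − 8.64 = 0.36, and the fine must be at least 0.36 dollars to wipe it out.

0.36 dollars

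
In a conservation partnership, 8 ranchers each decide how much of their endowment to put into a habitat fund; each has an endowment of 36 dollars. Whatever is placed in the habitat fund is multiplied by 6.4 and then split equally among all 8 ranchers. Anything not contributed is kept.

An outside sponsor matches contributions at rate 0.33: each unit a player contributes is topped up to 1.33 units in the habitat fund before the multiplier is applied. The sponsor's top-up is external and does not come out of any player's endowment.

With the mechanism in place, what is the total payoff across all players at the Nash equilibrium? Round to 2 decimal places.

2451.46 dollars

The effective private return per unit is now 6.4 × 1.33 / 8 = 1.0640 > 1, so every player's dominant strategy flips to full contribution.
So the Nash equilibrium is full contribution by all 8; the group earns 6.4 × 1.33 × 288 = 2451.46.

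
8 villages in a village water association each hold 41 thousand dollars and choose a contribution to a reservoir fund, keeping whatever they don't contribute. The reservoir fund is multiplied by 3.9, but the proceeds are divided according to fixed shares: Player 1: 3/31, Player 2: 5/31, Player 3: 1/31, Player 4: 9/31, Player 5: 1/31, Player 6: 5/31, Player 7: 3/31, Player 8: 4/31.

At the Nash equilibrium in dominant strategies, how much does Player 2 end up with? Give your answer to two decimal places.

66.79 thousand dollars

Player j's private return per contributed unit is 3.9 × (j's share). Contributing is weakly dominant for j when that share is at least 1/3.9 = 0.2564, and contributing 0 is dominant otherwise.
The only share above 0.2564 is Player 4's 9/31, contributing 41; the remaining 7 contribute 0. Total contributed: 41.
Player 2 keeps 41 and receives 3.9 × 41 × 5/31 = 25.79 from the reservoir fund, for a payoff of 66.79.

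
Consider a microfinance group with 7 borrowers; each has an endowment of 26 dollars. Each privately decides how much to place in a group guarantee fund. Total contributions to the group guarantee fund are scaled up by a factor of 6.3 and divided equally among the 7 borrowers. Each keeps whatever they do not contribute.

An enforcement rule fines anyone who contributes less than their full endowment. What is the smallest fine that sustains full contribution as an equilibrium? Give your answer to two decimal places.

Given the others contribute fully, the best deviation is to contribute 0 (any partial contribution still incurs the fine and gives up units whose private return 0.9000 is below 1).
Deviating from 26 to 0 saves 26 dollars but forfeits the deviator's share of the drop in the group guarantee fund: 6.3/7 × 26 = 23.40.
So the deviation gain is 26 − 23.40 = 2.60, and the fine must be at least 2.60 dollars to wipe it out.

2.60 dollars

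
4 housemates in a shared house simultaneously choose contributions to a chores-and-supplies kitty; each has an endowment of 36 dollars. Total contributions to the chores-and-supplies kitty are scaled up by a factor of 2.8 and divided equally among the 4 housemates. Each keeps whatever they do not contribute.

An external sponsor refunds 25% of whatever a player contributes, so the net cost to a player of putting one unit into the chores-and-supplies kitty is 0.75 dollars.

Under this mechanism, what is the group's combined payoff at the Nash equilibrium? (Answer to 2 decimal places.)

144.00 dollars

With the mechanism, a contributed unit returns (2.8/4) / 0.75 = 0.9333 per unit of net cost — still below 1 — so contributing 0 remains dominant for every player.
Everyone keeps their endowment and the group total is 4 × 36 = 144.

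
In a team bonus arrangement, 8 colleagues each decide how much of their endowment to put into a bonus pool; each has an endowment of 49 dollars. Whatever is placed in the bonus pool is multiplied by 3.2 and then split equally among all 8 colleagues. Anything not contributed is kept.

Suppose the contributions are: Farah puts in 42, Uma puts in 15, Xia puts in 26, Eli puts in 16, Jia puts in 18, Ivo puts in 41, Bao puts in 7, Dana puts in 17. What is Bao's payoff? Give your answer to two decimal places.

114.80 dollars

Total contributed: 42 + 15 + 26 + 16 + 18 + 41 + 7 + 17 = 182.
Each receives 3.2 × 182 / 8 = 72.80 from the bonus pool.
Bao keeps 49 − 7 = 42, so Bao's payoff is 42 + 72.80 = 114.80.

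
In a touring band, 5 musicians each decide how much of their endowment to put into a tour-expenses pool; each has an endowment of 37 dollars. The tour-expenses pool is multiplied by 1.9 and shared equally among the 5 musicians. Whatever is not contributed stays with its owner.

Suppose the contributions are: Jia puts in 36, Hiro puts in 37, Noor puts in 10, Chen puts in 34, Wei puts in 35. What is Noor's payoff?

Total contributed: 36 + 37 + 10 + 34 + 35 = 152.
Each receives 1.9 × 152 / 5 = 57.76 from the tour-expenses pool.
Noor keeps 37 − 10 = 27, so Noor's payoff is 27 + 57.76 = 84.76.

84.76 dollars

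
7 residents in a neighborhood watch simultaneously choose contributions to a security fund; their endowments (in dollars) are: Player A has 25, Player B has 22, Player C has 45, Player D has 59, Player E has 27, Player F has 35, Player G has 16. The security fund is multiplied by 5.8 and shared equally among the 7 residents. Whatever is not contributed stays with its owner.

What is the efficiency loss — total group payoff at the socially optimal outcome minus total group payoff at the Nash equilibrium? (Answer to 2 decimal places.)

The private return per contributed unit is 5.8/7 = 0.8286 < 1 for every player regardless of endowment, so the Nash equilibrium is zero contribution and the group total is Σ E_j = 25 + 22 + 45 + 59 + 27 + 35 + 16 = 229.
Each contributed unit returns 5.800 to the group, so the social optimum is full contribution by everyone: group total = 5.800 × 229 = 1328.20.
Efficiency loss = (5.800 − 1) × 229 = 1099.20.

1099.20 dollars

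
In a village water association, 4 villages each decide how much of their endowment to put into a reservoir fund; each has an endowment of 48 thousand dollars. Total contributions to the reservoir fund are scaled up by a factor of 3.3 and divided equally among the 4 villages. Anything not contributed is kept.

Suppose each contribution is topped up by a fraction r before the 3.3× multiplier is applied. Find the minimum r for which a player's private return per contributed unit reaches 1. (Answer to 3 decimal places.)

0.212

With matching at rate r, one contributed unit becomes (1 + r) in the reservoir fund and returns 3.3 × (1 + r) / 4 to the contributor.
Setting this equal to 1: 1 + r = 4/3.3 = 1.2121.
So the minimum matching rate is r = 1.2121 − 1 = 0.212.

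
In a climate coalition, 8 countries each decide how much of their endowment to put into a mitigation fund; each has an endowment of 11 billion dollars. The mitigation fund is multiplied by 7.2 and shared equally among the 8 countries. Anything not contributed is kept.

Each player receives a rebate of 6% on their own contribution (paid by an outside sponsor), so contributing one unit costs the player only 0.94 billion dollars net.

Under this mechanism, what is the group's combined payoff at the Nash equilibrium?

Even with the mechanism, each unit contributed returns only (7.2/8) / 0.94 = 0.9574 per unit of net cost, so contributing nothing is still dominant.
At the Nash equilibrium no one contributes; group total payoff = 8 × 11 = 88.

88.00 billion dollars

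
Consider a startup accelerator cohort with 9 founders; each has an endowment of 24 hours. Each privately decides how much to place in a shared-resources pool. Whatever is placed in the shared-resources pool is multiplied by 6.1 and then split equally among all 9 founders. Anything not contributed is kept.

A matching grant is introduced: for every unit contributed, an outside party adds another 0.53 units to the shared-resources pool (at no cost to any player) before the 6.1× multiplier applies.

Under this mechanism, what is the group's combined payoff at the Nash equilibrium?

The effective private return per unit is now 6.1 × 1.53 / 9 = 1.0370 > 1, so every player's dominant strategy flips to full contribution.
So the Nash equilibrium is full contribution by all 9; the group earns 6.1 × 1.53 × 216 = 2015.93.

2015.93 hours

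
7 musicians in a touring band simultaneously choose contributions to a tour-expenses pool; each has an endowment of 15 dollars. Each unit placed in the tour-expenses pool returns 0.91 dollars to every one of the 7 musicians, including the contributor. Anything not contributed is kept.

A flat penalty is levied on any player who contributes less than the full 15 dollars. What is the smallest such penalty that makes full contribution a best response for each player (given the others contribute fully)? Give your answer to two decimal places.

1.35 dollars

Given the others contribute fully, the best deviation is to contribute 0 (any partial contribution still incurs the fine and gives up units whose private return 0.91 is below 1).
Deviating from 15 to 0 saves 15 dollars but forfeits the deviator's share of the drop in the tour-expenses pool: 0.91 × 15 = 13.65.
So the deviation gain is 15 − 13.65 = 1.35, and the fine must be at least 1.35 dollars to wipe it out.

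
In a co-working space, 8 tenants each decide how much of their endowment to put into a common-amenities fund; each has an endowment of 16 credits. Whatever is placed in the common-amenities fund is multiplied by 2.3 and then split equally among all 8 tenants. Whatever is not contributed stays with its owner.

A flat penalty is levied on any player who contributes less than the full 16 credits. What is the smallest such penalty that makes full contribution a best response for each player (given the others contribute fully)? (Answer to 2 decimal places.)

11.40 credits

Given the others contribute fully, the best deviation is to contribute 0 (any partial contribution still incurs the fine and gives up units whose private return 0.2875 is below 1).
Deviating from 16 to 0 saves 16 credits but forfeits the deviator's share of the drop in the common-amenities fund: 2.3/8 × 16 = 4.60.
So the deviation gain is 16 − 4.60 = 11.40, and the fine must be at least 11.40 credits to wipe it out.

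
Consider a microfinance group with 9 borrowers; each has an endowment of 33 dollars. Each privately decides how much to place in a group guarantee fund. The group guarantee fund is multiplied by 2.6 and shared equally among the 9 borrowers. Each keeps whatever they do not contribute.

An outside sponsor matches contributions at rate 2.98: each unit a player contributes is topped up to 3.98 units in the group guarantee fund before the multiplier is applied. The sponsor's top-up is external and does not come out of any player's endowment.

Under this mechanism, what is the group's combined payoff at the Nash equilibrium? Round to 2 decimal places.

3073.36 dollars

Under the mechanism each unit contributed yields 2.6 × 3.98 / 9 = 1.1498 back to its contributor per unit of net cost, which exceeds 1, making full contribution the dominant choice for everyone.
So the Nash equilibrium is full contribution by all 9; the group earns 2.6 × 3.98 × 297 = 3073.36.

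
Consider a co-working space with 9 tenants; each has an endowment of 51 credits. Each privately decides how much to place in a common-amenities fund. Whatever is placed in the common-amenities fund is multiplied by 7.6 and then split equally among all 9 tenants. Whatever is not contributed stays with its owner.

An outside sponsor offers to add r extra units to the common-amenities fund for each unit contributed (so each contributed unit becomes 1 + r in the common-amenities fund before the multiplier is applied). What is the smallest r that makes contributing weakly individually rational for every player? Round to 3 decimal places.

With matching at rate r, one contributed unit becomes (1 + r) in the common-amenities fund and returns 7.6 × (1 + r) / 9 to the contributor.
Setting this equal to 1: 1 + r = 9/7.6 = 1.1842.
So the minimum matching rate is r = 1.1842 − 1 = 0.184.

0.184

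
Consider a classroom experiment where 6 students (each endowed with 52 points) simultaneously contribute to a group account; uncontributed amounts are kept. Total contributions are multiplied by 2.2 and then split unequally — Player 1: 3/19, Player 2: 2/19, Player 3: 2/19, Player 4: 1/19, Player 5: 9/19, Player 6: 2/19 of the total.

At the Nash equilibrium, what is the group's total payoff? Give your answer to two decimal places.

374.40 points

For player j, contributing a unit is worthwhile iff 2.2 × (j's share) ≥ 1, i.e. iff j's share is at least 0.4545.
Player 5 alone (share 9/19) is above the threshold, contributing 52; the remaining 5 contribute 0. Total contributed: 52.
The group account pays out 2.2 × 52 = 114.40 in total (split across the unequal shares, but the aggregate is all that matters for the group sum).
The 5 free-riders keep 52 each, adding 260. Group total = 260 + 114.40 = 374.40.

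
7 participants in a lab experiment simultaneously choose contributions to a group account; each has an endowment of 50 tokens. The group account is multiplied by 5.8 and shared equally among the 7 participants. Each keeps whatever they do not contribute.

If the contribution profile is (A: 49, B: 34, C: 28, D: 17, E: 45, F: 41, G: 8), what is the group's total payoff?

1415.60 tokens

Total contributed: 49 + 34 + 28 + 17 + 45 + 41 + 8 = 222; total kept: 7 × 50 − 222 = 128.
The group account pays out 5.8 × 222 = 1287.60 in aggregate.
Group total = 128 + 1287.60 = 1415.60.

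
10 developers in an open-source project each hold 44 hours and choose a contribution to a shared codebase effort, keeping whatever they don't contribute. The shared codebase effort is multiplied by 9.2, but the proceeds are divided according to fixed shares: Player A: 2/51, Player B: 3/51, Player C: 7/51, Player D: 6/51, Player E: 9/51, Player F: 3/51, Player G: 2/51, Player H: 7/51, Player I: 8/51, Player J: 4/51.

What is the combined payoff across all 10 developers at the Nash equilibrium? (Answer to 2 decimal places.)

2244.00 hours

Each unit j contributes comes back to j as 9.2 × (j's share), so j prefers to contribute only if that share exceeds 1/9.2 = 0.1087; otherwise keeping the unit dominates.
Player C, Player D, Player E, Player H and Player I are above the threshold, contributing 44 each; the remaining 5 contribute 0. Total contributed: 220.
The shared codebase effort pays out 9.2 × 220 = 2024.00 in total (split across the unequal shares, but the aggregate is all that matters for the group sum).
The 5 free-riders keep 44 each, adding 220. Group total = 220 + 2024.00 = 2244.00.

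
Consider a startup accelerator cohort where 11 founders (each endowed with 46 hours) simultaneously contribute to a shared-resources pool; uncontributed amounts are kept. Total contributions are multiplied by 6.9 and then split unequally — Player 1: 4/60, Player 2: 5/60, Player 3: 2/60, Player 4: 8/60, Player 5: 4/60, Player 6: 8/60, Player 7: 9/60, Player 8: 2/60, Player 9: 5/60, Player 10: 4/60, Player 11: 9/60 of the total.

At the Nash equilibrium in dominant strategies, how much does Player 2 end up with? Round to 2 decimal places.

98.90 hours

For player j, contributing a unit is worthwhile iff 6.9 × (j's share) ≥ 1, i.e. iff j's share is at least 0.1449.
The shares above 0.1449 belong to Player 7 and Player 11, contributing 46 each; the remaining 9 contribute 0. Total contributed: 92.
Player 2 keeps 46 and receives 6.9 × 92 × 5/60 = 52.90 from the shared-resources pool, for a payoff of 98.90.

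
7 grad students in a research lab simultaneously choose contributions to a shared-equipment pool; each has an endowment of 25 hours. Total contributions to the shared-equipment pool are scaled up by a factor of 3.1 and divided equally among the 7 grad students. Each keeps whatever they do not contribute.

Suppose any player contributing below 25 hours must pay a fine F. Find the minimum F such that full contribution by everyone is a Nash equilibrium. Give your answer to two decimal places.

Given the others contribute fully, the best deviation is to contribute 0 (any partial contribution still incurs the fine and gives up units whose private return 0.4429 is below 1).
Deviating from 25 to 0 saves 25 hours but forfeits the deviator's share of the drop in the shared-equipment pool: 3.1/7 × 25 = 11.07.
So the deviation gain is 25 − 11.07 = 13.93, and the fine must be at least 13.93 hours to wipe it out.

13.93 hours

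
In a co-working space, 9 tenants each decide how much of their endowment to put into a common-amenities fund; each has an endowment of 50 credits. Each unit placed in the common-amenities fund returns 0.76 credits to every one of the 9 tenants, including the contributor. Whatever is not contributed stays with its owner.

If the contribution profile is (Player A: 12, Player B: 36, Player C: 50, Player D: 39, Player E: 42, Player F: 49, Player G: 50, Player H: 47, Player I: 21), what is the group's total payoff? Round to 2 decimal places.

2470.64 credits

Total contributed: 12 + 36 + 50 + 39 + 42 + 49 + 50 + 47 + 21 = 346; total kept: 9 × 50 − 346 = 104.
The common-amenities fund pays out 0.76 × 9 × 346 = 2366.64 in aggregate.
Group total = 104 + 2366.64 = 2470.64.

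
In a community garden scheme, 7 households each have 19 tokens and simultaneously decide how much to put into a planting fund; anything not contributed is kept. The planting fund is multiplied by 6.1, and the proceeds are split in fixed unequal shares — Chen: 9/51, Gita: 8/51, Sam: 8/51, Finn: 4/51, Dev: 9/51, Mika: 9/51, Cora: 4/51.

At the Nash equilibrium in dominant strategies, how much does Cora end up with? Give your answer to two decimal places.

46.27 tokens

For player j, contributing a unit is worthwhile iff 6.1 × (j's share) ≥ 1, i.e. iff j's share is at least 0.1639.
Chen, Dev and Mika clear that bar, contributing 19 each; the remaining 4 contribute 0. Total contributed: 57.
Cora keeps 19 and receives 6.1 × 57 × 4/51 = 27.27 from the planting fund, for a payoff of 46.27.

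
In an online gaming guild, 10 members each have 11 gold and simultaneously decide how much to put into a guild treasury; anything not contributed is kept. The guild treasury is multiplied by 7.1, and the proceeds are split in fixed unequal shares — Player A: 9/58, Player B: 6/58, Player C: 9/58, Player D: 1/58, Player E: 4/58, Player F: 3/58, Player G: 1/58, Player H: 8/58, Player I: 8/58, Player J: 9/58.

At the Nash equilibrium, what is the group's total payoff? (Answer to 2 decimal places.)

A player with share s gets back 7.1·s per unit contributed, so full contribution is dominant for anyone with s > 1/7.1 = 0.1408 and zero contribution is dominant for anyone below.
Player A, Player C and Player J clear that bar, contributing 11 each; the remaining 7 contribute 0. Total contributed: 33.
The guild treasury pays out 7.1 × 33 = 234.30 in total (split across the unequal shares, but the aggregate is all that matters for the group sum).
The 7 free-riders keep 11 each, adding 77. Group total = 77 + 234.30 = 311.30.

311.30 gold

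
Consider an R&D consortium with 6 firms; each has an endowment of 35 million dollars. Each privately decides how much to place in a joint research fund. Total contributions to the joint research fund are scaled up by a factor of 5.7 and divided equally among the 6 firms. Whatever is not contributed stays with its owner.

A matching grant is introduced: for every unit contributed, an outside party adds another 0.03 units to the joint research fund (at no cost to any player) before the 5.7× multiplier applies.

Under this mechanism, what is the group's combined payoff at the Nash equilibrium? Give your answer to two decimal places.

210.00 million dollars

With the mechanism, a contributed unit returns 5.7 × 1.03 / 6 = 0.9785 per unit of net cost — still below 1 — so contributing 0 remains dominant for every player.
Everyone keeps their endowment and the group total is 6 × 35 = 210.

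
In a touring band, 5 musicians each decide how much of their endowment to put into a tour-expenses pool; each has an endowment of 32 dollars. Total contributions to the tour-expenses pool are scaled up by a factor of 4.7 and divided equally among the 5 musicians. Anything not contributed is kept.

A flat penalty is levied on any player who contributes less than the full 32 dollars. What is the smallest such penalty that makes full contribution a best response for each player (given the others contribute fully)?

Given the others contribute fully, the best deviation is to contribute 0 (any partial contribution still incurs the fine and gives up units whose private return 0.9400 is below 1).
Deviating from 32 to 0 saves 32 dollars but forfeits the deviator's share of the drop in the tour-expenses pool: 4.7/5 × 32 = 30.08.
So the deviation gain is 32 − 30.08 = 1.92, and the fine must be at least 1.92 dollars to wipe it out.

1.92 dollars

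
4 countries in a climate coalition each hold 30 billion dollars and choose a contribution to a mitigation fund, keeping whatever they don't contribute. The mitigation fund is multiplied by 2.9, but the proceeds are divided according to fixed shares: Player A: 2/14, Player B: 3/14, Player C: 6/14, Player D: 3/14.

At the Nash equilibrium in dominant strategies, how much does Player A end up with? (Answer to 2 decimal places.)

42.43 billion dollars

For player j, contributing a unit is worthwhile iff 2.9 × (j's share) ≥ 1, i.e. iff j's share is at least 0.3448.
The only share above 0.3448 is Player C's 6/14, contributing 30; the remaining 3 contribute 0. Total contributed: 30.
Player A keeps 30 and receives 2.9 × 30 × 2/14 = 12.43 from the mitigation fund, for a payoff of 42.43.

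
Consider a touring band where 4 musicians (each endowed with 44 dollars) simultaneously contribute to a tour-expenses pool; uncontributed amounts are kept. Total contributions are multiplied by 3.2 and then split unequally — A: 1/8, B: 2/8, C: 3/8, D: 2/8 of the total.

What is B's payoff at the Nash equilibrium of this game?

79.20 dollars

Player j's private return per contributed unit is 3.2 × (j's share). Contributing is weakly dominant for j when that share is at least 1/3.2 = 0.3125, and contributing 0 is dominant otherwise.
Only C (3/8) clears that bar, contributing 44; the remaining 3 contribute 0. Total contributed: 44.
B keeps 44 and receives 3.2 × 44 × 2/8 = 35.20 from the tour-expenses pool, for a payoff of 79.20.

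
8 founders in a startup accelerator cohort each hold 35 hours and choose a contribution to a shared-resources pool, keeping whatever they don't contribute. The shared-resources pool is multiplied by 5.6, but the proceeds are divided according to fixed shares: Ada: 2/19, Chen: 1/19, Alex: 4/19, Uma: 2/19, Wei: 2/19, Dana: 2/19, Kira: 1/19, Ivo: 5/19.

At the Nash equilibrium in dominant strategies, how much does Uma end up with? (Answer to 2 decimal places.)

76.26 hours

For player j, contributing a unit is worthwhile iff 5.6 × (j's share) ≥ 1, i.e. iff j's share is at least 0.1786.
The shares above 0.1786 belong to Alex and Ivo, contributing 35 each; the remaining 6 contribute 0. Total contributed: 70.
Uma keeps 35 and receives 5.6 × 70 × 2/19 = 41.26 from the shared-resources pool, for a payoff of 76.26.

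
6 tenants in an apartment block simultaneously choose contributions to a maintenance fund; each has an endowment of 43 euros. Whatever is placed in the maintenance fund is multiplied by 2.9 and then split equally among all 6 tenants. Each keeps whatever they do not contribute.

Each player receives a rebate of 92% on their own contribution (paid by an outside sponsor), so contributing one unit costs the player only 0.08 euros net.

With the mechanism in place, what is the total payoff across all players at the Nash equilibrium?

Under the mechanism each unit contributed yields (2.9/6) / 0.08 = 6.0417 back to its contributor per unit of net cost, which exceeds 1, making full contribution the dominant choice for everyone.
So the Nash equilibrium is full contribution by all 6; the group earns 6 × (43 × 0.92 + 2.9 × 43) = 985.56.

985.56 euros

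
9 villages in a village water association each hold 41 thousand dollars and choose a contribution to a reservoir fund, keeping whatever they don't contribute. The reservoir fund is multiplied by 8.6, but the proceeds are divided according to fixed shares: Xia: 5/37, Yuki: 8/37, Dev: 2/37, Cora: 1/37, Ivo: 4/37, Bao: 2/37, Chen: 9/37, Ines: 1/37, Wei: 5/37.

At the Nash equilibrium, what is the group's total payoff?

Each unit j contributes comes back to j as 8.6 × (j's share), so j prefers to contribute only if that share exceeds 1/8.6 = 0.1163; otherwise keeping the unit dominates.
The shares above 0.1163 belong to Xia, Yuki, Chen and Wei, contributing 41 each; the remaining 5 contribute 0. Total contributed: 164.
The reservoir fund pays out 8.6 × 164 = 1410.40 in total (split across the unequal shares, but the aggregate is all that matters for the group sum).
The 5 free-riders keep 41 each, adding 205. Group total = 205 + 1410.40 = 1615.40.

1615.40 thousand dollars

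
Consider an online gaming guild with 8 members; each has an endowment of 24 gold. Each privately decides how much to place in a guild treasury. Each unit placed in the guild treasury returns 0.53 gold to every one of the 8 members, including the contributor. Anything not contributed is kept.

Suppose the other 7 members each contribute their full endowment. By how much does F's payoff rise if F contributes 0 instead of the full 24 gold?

11.28 gold

Switching from a contribution of 24 to 0 lets F keep an extra 24 gold, but lowers the guild treasury by 24, which costs F their own share of that drop: 0.53 × 24 = 12.72.
Net gain = 24 − 12.72 = 11.28. The private return per contributed unit (0.53) is below 1, so free-riding is indeed the best response regardless of what the others do.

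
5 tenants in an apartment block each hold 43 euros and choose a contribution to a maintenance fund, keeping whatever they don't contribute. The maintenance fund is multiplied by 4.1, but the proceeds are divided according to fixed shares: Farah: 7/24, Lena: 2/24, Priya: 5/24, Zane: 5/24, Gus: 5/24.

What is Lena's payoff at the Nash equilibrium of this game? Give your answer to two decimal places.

57.69 euros

Each unit j contributes comes back to j as 4.1 × (j's share), so j prefers to contribute only if that share exceeds 1/4.1 = 0.2439; otherwise keeping the unit dominates.
Farah alone (share 7/24) is above the threshold, contributing 43; the remaining 4 contribute 0. Total contributed: 43.
Lena keeps 43 and receives 4.1 × 43 × 2/24 = 14.69 from the maintenance fund, for a payoff of 57.69.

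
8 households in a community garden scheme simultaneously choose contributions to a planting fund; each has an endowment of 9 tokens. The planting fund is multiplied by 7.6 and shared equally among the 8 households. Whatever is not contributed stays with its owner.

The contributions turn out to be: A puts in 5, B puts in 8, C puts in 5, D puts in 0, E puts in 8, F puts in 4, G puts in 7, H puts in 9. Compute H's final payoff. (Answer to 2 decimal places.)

43.70 tokens

Total contributed: 5 + 8 + 5 + 0 + 8 + 4 + 7 + 9 = 46.
Each receives 7.6 × 46 / 8 = 43.70 from the planting fund.
H keeps 9 − 9 = 0, so H's payoff is 0 + 43.70 = 43.70.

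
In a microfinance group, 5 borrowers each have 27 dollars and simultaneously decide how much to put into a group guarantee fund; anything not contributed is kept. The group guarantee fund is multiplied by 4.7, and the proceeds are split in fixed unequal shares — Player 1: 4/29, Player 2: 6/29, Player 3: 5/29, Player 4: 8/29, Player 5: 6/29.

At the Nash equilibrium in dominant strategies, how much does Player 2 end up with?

53.26 dollars

For player j, contributing a unit is worthwhile iff 4.7 × (j's share) ≥ 1, i.e. iff j's share is at least 0.2128.
The only share above 0.2128 is Player 4's 8/29, contributing 27; the remaining 4 contribute 0. Total contributed: 27.
Player 2 keeps 27 and receives 4.7 × 27 × 6/29 = 26.26 from the group guarantee fund, for a payoff of 53.26.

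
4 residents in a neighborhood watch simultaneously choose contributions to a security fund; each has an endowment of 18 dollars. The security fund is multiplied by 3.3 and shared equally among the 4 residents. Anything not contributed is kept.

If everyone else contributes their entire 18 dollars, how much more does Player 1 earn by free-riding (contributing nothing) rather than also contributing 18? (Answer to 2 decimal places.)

3.15 dollars

Switching from a contribution of 18 to 0 lets Player 1 keep an extra 18 dollars, but lowers the security fund by 18, which costs Player 1 their own share of that drop: 3.3/4 × 18 = 14.85.
Net gain = 18 − 14.85 = 3.15. The private return per contributed unit (0.8250) is below 1, so free-riding is indeed the best response regardless of what the others do.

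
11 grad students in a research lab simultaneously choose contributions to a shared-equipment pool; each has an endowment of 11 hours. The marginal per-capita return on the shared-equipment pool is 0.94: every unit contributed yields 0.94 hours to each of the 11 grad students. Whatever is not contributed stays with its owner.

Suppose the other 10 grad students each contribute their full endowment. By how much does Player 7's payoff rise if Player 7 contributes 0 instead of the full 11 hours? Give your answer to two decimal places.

0.66 hours

Switching from a contribution of 11 to 0 lets Player 7 keep an extra 11 hours, but lowers the shared-equipment pool by 11, which costs Player 7 their own share of that drop: 0.94 × 11 = 10.34.
Net gain = 11 − 10.34 = 0.66. The private return per contributed unit (0.94) is below 1, so free-riding is indeed the best response regardless of what the others do.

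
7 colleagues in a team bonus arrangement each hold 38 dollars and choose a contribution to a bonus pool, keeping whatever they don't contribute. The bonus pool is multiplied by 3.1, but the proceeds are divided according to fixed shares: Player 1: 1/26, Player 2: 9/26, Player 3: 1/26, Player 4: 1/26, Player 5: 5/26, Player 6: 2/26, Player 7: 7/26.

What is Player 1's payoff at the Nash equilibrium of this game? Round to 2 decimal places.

42.53 dollars

For player j, contributing a unit is worthwhile iff 3.1 × (j's share) ≥ 1, i.e. iff j's share is at least 0.3226.
Player 2 alone (share 9/26) is above the threshold, contributing 38; the remaining 6 contribute 0. Total contributed: 38.
Player 1 keeps 38 and receives 3.1 × 38 × 1/26 = 4.53 from the bonus pool, for a payoff of 42.53.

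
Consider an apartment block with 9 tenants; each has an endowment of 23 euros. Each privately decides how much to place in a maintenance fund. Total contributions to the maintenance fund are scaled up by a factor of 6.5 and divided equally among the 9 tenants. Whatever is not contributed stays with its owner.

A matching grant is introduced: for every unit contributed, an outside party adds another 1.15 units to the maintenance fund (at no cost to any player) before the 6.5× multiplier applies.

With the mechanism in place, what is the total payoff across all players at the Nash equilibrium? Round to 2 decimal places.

With the mechanism, a contributed unit returns 6.5 × 2.15 / 9 = 1.5528 per unit of net cost to the contributor — now above 1 — so contributing fully is weakly dominant for every player.
So the Nash equilibrium is full contribution by all 9; the group earns 6.5 × 2.15 × 207 = 2892.83.

2892.83 euros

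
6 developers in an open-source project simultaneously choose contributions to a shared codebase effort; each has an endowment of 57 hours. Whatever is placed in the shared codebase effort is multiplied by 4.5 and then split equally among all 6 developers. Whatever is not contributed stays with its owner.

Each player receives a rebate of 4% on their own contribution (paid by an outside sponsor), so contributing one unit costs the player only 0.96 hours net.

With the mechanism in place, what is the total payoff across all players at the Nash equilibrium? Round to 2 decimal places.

Even with the mechanism, each unit contributed returns only (4.5/6) / 0.96 = 0.7813 per unit of net cost, so contributing nothing is still dominant.
At the Nash equilibrium no one contributes; group total payoff = 6 × 57 = 342.

342.00 hours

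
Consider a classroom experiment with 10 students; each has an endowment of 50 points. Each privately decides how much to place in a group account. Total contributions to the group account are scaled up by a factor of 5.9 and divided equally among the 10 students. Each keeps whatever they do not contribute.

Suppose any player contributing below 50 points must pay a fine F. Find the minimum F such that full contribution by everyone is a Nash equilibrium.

Given the others contribute fully, the best deviation is to contribute 0 (any partial contribution still incurs the fine and gives up units whose private return 0.5900 is below 1).
Deviating from 50 to 0 saves 50 points but forfeits the deviator's share of the drop in the group account: 5.9/10 × 50 = 29.50.
So the deviation gain is 50 − 29.50 = 20.50, and the fine must be at least 20.50 points to wipe it out.

20.50 points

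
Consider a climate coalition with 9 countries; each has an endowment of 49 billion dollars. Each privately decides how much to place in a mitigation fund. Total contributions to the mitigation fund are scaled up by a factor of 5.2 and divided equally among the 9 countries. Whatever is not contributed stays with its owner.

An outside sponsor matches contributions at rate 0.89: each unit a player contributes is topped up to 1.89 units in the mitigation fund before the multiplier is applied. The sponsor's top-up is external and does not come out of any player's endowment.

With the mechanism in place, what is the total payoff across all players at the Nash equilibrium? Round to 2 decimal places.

4334.15 billion dollars

The effective private return per unit is now 5.2 × 1.89 / 9 = 1.0920 > 1, so every player's dominant strategy flips to full contribution.
So the Nash equilibrium is full contribution by all 9; the group earns 5.2 × 1.89 × 441 = 4334.15.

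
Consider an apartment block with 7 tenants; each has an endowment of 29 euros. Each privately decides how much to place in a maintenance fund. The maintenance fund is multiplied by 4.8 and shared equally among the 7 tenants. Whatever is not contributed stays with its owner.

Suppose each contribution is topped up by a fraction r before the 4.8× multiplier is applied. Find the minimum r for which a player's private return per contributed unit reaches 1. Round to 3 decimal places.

With matching at rate r, one contributed unit becomes (1 + r) in the maintenance fund and returns 4.8 × (1 + r) / 7 to the contributor.
Setting this equal to 1: 1 + r = 7/4.8 = 1.4583.
So the minimum matching rate is r = 1.4583 − 1 = 0.458.

0.458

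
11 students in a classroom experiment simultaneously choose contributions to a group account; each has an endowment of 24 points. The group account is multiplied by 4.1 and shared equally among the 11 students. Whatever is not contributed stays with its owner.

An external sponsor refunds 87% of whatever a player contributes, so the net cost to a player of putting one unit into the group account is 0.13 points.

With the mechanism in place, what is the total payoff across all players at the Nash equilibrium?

1312.08 points

The effective private return per unit is now (4.1/11) / 0.13 = 2.8671 > 1, so every player's dominant strategy flips to full contribution.
So the Nash equilibrium is full contribution by all 11; the group earns 11 × (24 × 0.87 + 4.1 × 24) = 1312.08.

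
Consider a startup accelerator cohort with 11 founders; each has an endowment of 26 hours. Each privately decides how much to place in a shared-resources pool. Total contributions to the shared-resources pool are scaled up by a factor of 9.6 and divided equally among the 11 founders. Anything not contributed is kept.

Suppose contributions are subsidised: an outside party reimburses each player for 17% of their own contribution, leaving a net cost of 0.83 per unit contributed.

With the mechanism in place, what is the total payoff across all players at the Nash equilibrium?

2794.22 hours

Under the mechanism each unit contributed yields (9.6/11) / 0.83 = 1.0515 back to its contributor per unit of net cost, which exceeds 1, making full contribution the dominant choice for everyone.
So the Nash equilibrium is full contribution by all 11; the group earns 11 × (26 × 0.17 + 9.6 × 26) = 2794.22.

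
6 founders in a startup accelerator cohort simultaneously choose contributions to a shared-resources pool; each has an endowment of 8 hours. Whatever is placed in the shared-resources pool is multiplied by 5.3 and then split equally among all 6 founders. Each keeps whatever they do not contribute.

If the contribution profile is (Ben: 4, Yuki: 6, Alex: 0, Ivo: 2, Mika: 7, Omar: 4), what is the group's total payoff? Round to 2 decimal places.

Total contributed: 4 + 6 + 0 + 2 + 7 + 4 = 23; total kept: 6 × 8 − 23 = 25.
The shared-resources pool pays out 5.3 × 23 = 121.90 in aggregate.
Group total = 25 + 121.90 = 146.90.

146.90 hours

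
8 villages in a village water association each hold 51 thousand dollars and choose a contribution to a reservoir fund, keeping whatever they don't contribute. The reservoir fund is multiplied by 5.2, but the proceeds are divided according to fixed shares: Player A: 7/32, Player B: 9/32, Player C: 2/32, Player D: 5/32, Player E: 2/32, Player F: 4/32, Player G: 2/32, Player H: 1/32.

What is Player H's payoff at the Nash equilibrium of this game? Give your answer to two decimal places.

For player j, contributing a unit is worthwhile iff 5.2 × (j's share) ≥ 1, i.e. iff j's share is at least 0.1923.
The shares above 0.1923 belong to Player A and Player B, contributing 51 each; the remaining 6 contribute 0. Total contributed: 102.
Player H keeps 51 and receives 5.2 × 102 × 1/32 = 16.58 from the reservoir fund, for a payoff of 67.58.

67.58 thousand dollars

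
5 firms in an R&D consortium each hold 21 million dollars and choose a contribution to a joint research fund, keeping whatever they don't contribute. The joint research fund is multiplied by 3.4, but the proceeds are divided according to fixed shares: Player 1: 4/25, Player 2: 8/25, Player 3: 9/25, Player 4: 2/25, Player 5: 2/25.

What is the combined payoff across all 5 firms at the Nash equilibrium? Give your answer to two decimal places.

A player with share s gets back 3.4·s per unit contributed, so full contribution is dominant for anyone with s > 1/3.4 = 0.2941 and zero contribution is dominant for anyone below.
Player 2 and Player 3 clear that bar, contributing 21 each; the remaining 3 contribute 0. Total contributed: 42.
The joint research fund pays out 3.4 × 42 = 142.80 in total (split across the unequal shares, but the aggregate is all that matters for the group sum).
The 3 free-riders keep 21 each, adding 63. Group total = 63 + 142.80 = 205.80.

205.80 million dollars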